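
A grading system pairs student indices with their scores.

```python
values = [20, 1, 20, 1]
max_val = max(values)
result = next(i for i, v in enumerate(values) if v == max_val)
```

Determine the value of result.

Step 1: max([20, 1, 20, 1]) = 20.
Step 2: Find first index where value == 20:
  Index 0: 20 == 20, found!
Therefore result = 0.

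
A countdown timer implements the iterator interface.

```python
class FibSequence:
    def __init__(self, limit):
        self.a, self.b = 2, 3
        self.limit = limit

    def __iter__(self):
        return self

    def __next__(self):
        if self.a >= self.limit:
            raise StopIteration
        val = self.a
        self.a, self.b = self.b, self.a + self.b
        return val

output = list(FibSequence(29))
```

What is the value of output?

Step 1: Fibonacci-like sequence (a=2, b=3) until >= 29:
  Yield 2, then a,b = 3,5
  Yield 3, then a,b = 5,8
  Yield 5, then a,b = 8,13
  Yield 8, then a,b = 13,21
  Yield 13, then a,b = 21,34
  Yield 21, then a,b = 34,55
Step 2: 34 >= 29, stop.
Therefore output = [2, 3, 5, 8, 13, 21].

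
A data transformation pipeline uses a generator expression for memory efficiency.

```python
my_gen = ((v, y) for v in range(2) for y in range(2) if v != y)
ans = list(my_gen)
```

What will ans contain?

Step 1: Nested generator over range(2) x range(2) where v != y:
  (0, 0): excluded (v == y)
  (0, 1): included
  (1, 0): included
  (1, 1): excluded (v == y)
Therefore ans = [(0, 1), (1, 0)].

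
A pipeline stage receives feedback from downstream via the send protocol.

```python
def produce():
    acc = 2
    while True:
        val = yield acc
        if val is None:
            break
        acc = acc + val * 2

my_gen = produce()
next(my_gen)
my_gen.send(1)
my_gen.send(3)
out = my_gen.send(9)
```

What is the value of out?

Step 1: next() -> yield acc=2.
Step 2: send(1) -> val=1, acc = 2 + 1*2 = 4, yield 4.
Step 3: send(3) -> val=3, acc = 4 + 3*2 = 10, yield 10.
Step 4: send(9) -> val=9, acc = 10 + 9*2 = 28, yield 28.
Therefore out = 28.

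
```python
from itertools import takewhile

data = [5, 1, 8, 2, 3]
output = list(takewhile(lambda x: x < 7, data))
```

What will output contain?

Step 1: takewhile stops at first element >= 7:
  5 < 7: take
  1 < 7: take
  8 >= 7: stop
Therefore output = [5, 1].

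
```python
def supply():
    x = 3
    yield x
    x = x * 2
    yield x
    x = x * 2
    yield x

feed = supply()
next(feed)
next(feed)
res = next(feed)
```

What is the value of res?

Step 1: Trace through generator execution:
  Yield 1: x starts at 3, yield 3
  Yield 2: x = 3 * 2 = 6, yield 6
  Yield 3: x = 6 * 2 = 12, yield 12
Step 2: First next() gets 3, second next() gets the second value, third next() yields 12.
Therefore res = 12.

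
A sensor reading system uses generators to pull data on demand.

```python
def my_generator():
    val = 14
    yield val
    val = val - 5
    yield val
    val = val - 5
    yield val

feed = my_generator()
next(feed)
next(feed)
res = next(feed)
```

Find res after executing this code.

Step 1: Trace through generator execution:
  Yield 1: val starts at 14, yield 14
  Yield 2: val = 14 - 5 = 9, yield 9
  Yield 3: val = 9 - 5 = 4, yield 4
Step 2: First next() gets 14, second next() gets the second value, third next() yields 4.
Therefore res = 4.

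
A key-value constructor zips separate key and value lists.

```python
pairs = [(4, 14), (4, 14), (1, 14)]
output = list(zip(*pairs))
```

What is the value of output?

Step 1: zip(*pairs) transposes: unzips [(4, 14), (4, 14), (1, 14)] into separate sequences.
Step 2: First elements: (4, 4, 1), second elements: (14, 14, 14).
Therefore output = [(4, 4, 1), (14, 14, 14)].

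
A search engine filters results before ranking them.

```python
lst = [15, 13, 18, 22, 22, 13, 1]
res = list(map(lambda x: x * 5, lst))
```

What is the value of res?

Step 1: Apply lambda x: x * 5 to each element:
  15 -> 75
  13 -> 65
  18 -> 90
  22 -> 110
  22 -> 110
  13 -> 65
  1 -> 5
Therefore res = [75, 65, 90, 110, 110, 65, 5].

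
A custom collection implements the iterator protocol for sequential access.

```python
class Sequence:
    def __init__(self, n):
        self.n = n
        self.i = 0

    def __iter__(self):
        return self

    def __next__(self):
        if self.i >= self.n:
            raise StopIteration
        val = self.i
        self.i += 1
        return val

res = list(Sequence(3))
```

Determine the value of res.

Step 1: Sequence(3) creates an iterator counting 0 to 2.
Step 2: list() consumes all values: [0, 1, 2].
Therefore res = [0, 1, 2].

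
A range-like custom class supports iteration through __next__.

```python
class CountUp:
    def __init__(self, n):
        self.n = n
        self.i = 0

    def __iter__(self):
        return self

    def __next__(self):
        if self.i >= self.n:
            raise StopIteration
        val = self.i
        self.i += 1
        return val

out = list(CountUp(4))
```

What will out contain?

Step 1: CountUp(4) creates an iterator counting 0 to 3.
Step 2: list() consumes all values: [0, 1, 2, 3].
Therefore out = [0, 1, 2, 3].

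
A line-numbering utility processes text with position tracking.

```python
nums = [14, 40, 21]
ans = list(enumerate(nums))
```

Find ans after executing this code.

Step 1: enumerate pairs each element with its index:
  (0, 14)
  (1, 40)
  (2, 21)
Therefore ans = [(0, 14), (1, 40), (2, 21)].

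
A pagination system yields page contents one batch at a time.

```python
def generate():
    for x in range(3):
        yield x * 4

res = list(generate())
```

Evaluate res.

Step 1: For each x in range(3), yield x * 4:
  x=0: yield 0 * 4 = 0
  x=1: yield 1 * 4 = 4
  x=2: yield 2 * 4 = 8
Therefore res = [0, 4, 8].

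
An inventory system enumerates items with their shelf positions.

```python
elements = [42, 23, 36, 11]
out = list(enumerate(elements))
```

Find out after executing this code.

Step 1: enumerate pairs each element with its index:
  (0, 42)
  (1, 23)
  (2, 36)
  (3, 11)
Therefore out = [(0, 42), (1, 23), (2, 36), (3, 11)].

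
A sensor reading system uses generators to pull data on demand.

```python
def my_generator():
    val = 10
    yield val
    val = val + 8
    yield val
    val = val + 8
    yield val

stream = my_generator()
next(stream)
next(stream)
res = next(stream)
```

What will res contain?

Step 1: Trace through generator execution:
  Yield 1: val starts at 10, yield 10
  Yield 2: val = 10 + 8 = 18, yield 18
  Yield 3: val = 18 + 8 = 26, yield 26
Step 2: First next() gets 10, second next() gets the second value, third next() yields 26.
Therefore res = 26.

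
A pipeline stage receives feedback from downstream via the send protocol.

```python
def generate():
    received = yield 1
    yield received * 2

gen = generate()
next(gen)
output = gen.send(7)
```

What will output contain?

Step 1: next(gen) advances to first yield, producing 1.
Step 2: send(7) resumes, received = 7.
Step 3: yield received * 2 = 7 * 2 = 14.
Therefore output = 14.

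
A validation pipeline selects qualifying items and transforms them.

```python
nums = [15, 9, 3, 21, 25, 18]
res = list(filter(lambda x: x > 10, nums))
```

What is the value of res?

Step 1: Filter elements > 10:
  15: kept
  9: removed
  3: removed
  21: kept
  25: kept
  18: kept
Therefore res = [15, 21, 25, 18].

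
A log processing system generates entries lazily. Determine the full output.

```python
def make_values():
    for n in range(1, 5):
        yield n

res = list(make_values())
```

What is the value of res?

Step 1: The generator yields each value from range(1, 5).
Step 2: list() consumes all yields: [1, 2, 3, 4].
Therefore res = [1, 2, 3, 4].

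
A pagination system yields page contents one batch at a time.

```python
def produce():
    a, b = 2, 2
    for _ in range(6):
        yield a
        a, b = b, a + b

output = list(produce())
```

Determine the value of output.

Step 1: Fibonacci-like sequence starting with a=2, b=2:
  Iteration 1: yield a=2, then a,b = 2,4
  Iteration 2: yield a=2, then a,b = 4,6
  Iteration 3: yield a=4, then a,b = 6,10
  Iteration 4: yield a=6, then a,b = 10,16
  Iteration 5: yield a=10, then a,b = 16,26
  Iteration 6: yield a=16, then a,b = 26,42
Therefore output = [2, 2, 4, 6, 10, 16].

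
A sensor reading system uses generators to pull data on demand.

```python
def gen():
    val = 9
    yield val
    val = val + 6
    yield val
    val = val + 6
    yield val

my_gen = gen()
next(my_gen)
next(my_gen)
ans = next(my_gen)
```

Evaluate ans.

Step 1: Trace through generator execution:
  Yield 1: val starts at 9, yield 9
  Yield 2: val = 9 + 6 = 15, yield 15
  Yield 3: val = 15 + 6 = 21, yield 21
Step 2: First next() gets 9, second next() gets the second value, third next() yields 21.
Therefore ans = 21.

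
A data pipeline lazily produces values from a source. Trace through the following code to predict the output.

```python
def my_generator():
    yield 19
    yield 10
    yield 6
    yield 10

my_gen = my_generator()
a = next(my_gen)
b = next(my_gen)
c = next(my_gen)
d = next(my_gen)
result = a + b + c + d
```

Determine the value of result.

Step 1: Create generator and consume all values:
  a = next(my_gen) = 19
  b = next(my_gen) = 10
  c = next(my_gen) = 6
  d = next(my_gen) = 10
Step 2: result = 19 + 10 + 6 + 10 = 45.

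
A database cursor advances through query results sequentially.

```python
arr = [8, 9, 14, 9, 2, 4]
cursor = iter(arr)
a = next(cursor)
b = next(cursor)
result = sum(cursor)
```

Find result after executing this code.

Step 1: Create iterator over [8, 9, 14, 9, 2, 4].
Step 2: a = next() = 8, b = next() = 9.
Step 3: sum() of remaining [14, 9, 2, 4] = 29.
Therefore result = 29.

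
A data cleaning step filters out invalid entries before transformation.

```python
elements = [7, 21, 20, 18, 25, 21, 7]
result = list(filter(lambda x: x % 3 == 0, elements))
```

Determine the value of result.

Step 1: Filter elements divisible by 3:
  7 % 3 = 1: removed
  21 % 3 = 0: kept
  20 % 3 = 2: removed
  18 % 3 = 0: kept
  25 % 3 = 1: removed
  21 % 3 = 0: kept
  7 % 3 = 1: removed
Therefore result = [21, 18, 21].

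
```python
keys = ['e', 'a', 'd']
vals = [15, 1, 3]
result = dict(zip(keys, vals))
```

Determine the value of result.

Step 1: zip pairs keys with values:
  'e' -> 15
  'a' -> 1
  'd' -> 3
Therefore result = {'e': 15, 'a': 1, 'd': 3}.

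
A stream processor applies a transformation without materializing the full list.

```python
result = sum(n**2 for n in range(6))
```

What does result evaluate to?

Step 1: Compute n**2 for each n in range(6):
  n=0: 0**2 = 0
  n=1: 1**2 = 1
  n=2: 2**2 = 4
  n=3: 3**2 = 9
  n=4: 4**2 = 16
  n=5: 5**2 = 25
Step 2: sum = 0 + 1 + 4 + 9 + 16 + 25 = 55.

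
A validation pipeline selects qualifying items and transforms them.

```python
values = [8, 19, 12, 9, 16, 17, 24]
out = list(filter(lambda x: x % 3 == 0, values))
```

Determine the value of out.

Step 1: Filter elements divisible by 3:
  8 % 3 = 2: removed
  19 % 3 = 1: removed
  12 % 3 = 0: kept
  9 % 3 = 0: kept
  16 % 3 = 1: removed
  17 % 3 = 2: removed
  24 % 3 = 0: kept
Therefore out = [12, 9, 24].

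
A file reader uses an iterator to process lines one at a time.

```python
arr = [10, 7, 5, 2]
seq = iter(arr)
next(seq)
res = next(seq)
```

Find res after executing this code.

Step 1: Create iterator over [10, 7, 5, 2].
Step 2: next() consumes 10.
Step 3: next() returns 7.
Therefore res = 7.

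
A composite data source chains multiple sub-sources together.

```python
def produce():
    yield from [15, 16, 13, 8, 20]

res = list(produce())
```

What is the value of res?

Step 1: yield from delegates to the iterable, yielding each element.
Step 2: Collected values: [15, 16, 13, 8, 20].
Therefore res = [15, 16, 13, 8, 20].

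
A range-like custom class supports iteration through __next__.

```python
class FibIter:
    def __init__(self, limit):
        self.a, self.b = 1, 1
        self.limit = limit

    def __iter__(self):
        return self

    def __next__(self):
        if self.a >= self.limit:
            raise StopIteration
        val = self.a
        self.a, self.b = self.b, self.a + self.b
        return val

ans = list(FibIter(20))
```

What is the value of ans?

Step 1: Fibonacci-like sequence (a=1, b=1) until >= 20:
  Yield 1, then a,b = 1,2
  Yield 1, then a,b = 2,3
  Yield 2, then a,b = 3,5
  Yield 3, then a,b = 5,8
  Yield 5, then a,b = 8,13
  Yield 8, then a,b = 13,21
  Yield 13, then a,b = 21,34
Step 2: 21 >= 20, stop.
Therefore ans = [1, 1, 2, 3, 5, 8, 13].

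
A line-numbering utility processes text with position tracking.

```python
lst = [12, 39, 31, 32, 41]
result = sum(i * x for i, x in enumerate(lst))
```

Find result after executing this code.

Step 1: Compute i * x for each (i, x) in enumerate([12, 39, 31, 32, 41]):
  i=0, x=12: 0*12 = 0
  i=1, x=39: 1*39 = 39
  i=2, x=31: 2*31 = 62
  i=3, x=32: 3*32 = 96
  i=4, x=41: 4*41 = 164
Step 2: sum = 0 + 39 + 62 + 96 + 164 = 361.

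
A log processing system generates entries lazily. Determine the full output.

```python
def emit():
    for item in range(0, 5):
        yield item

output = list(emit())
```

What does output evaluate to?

Step 1: The generator yields each value from range(0, 5).
Step 2: list() consumes all yields: [0, 1, 2, 3, 4].
Therefore output = [0, 1, 2, 3, 4].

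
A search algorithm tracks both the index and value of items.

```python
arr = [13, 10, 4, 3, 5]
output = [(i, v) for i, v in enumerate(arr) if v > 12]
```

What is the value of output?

Step 1: Filter enumerate([13, 10, 4, 3, 5]) keeping v > 12:
  (0, 13): 13 > 12, included
  (1, 10): 10 <= 12, excluded
  (2, 4): 4 <= 12, excluded
  (3, 3): 3 <= 12, excluded
  (4, 5): 5 <= 12, excluded
Therefore output = [(0, 13)].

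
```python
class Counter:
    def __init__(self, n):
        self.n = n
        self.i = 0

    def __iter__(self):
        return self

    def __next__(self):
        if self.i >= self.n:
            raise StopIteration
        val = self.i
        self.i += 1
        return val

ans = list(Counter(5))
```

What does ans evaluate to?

Step 1: Counter(5) creates an iterator counting 0 to 4.
Step 2: list() consumes all values: [0, 1, 2, 3, 4].
Therefore ans = [0, 1, 2, 3, 4].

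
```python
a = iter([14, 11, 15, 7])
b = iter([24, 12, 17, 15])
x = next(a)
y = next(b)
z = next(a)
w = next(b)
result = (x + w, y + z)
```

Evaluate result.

Step 1: a iterates [14, 11, 15, 7], b iterates [24, 12, 17, 15].
Step 2: x = next(a) = 14, y = next(b) = 24.
Step 3: z = next(a) = 11, w = next(b) = 12.
Step 4: result = (14 + 12, 24 + 11) = (26, 35).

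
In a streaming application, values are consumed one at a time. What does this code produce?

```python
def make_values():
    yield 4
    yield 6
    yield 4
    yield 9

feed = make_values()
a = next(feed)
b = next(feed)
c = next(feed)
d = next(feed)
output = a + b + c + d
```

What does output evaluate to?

Step 1: Create generator and consume all values:
  a = next(feed) = 4
  b = next(feed) = 6
  c = next(feed) = 4
  d = next(feed) = 9
Step 2: output = 4 + 6 + 4 + 9 = 23.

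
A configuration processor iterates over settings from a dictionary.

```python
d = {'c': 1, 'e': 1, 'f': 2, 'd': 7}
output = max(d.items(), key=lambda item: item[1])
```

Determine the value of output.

Step 1: Find item with maximum value:
  ('c', 1)
  ('e', 1)
  ('f', 2)
  ('d', 7)
Step 2: Maximum value is 7 at key 'd'.
Therefore output = ('d', 7).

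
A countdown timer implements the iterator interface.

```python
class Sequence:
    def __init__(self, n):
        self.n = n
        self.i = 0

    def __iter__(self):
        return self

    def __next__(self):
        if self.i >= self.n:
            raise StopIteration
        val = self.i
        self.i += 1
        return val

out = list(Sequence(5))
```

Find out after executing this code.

Step 1: Sequence(5) creates an iterator counting 0 to 4.
Step 2: list() consumes all values: [0, 1, 2, 3, 4].
Therefore out = [0, 1, 2, 3, 4].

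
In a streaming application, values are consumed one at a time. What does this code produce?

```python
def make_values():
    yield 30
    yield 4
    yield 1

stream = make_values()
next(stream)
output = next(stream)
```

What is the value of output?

Step 1: make_values() creates a generator.
Step 2: next(stream) yields 30 (consumed and discarded).
Step 3: next(stream) yields 4, assigned to output.
Therefore output = 4.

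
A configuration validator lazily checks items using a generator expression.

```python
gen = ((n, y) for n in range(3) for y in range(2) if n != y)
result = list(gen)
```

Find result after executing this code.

Step 1: Nested generator over range(3) x range(2) where n != y:
  (0, 0): excluded (n == y)
  (0, 1): included
  (1, 0): included
  (1, 1): excluded (n == y)
  (2, 0): included
  (2, 1): included
Therefore result = [(0, 1), (1, 0), (2, 0), (2, 1)].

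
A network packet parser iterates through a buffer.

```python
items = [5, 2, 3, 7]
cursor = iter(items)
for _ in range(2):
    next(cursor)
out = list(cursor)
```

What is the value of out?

Step 1: Create iterator over [5, 2, 3, 7].
Step 2: Advance 2 positions (consuming [5, 2]).
Step 3: list() collects remaining elements: [3, 7].
Therefore out = [3, 7].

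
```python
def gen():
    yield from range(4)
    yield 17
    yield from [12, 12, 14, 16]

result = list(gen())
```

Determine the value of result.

Step 1: Trace yields in order:
  yield 0
  yield 1
  yield 2
  yield 3
  yield 17
  yield 12
  yield 12
  yield 14
  yield 16
Therefore result = [0, 1, 2, 3, 17, 12, 12, 14, 16].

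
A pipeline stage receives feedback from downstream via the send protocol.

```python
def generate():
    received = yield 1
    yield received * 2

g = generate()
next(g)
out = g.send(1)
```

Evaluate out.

Step 1: next(g) advances to first yield, producing 1.
Step 2: send(1) resumes, received = 1.
Step 3: yield received * 2 = 1 * 2 = 2.
Therefore out = 2.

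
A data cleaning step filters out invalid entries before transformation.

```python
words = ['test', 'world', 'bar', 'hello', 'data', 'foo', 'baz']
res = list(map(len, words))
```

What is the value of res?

Step 1: Map len() to each word:
  'test' -> 4
  'world' -> 5
  'bar' -> 3
  'hello' -> 5
  'data' -> 4
  'foo' -> 3
  'baz' -> 3
Therefore res = [4, 5, 3, 5, 4, 3, 3].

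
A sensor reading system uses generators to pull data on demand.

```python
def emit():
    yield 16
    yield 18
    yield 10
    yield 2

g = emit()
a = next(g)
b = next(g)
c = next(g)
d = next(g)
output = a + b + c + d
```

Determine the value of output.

Step 1: Create generator and consume all values:
  a = next(g) = 16
  b = next(g) = 18
  c = next(g) = 10
  d = next(g) = 2
Step 2: output = 16 + 18 + 10 + 2 = 46.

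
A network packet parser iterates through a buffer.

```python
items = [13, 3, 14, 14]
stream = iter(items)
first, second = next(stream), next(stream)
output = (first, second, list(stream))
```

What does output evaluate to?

Step 1: Create iterator over [13, 3, 14, 14].
Step 2: first = 13, second = 3.
Step 3: Remaining elements: [14, 14].
Therefore output = (13, 3, [14, 14]).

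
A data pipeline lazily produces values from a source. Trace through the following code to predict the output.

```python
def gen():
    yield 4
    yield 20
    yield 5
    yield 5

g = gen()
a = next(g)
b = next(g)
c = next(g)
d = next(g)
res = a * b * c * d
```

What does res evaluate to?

Step 1: Create generator and consume all values:
  a = next(g) = 4
  b = next(g) = 20
  c = next(g) = 5
  d = next(g) = 5
Step 2: res = 4 * 20 * 5 * 5 = 2000.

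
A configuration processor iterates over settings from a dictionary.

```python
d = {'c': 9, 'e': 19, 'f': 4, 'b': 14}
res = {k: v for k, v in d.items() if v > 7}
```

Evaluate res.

Step 1: Filter items where value > 7:
  'c': 9 > 7: kept
  'e': 19 > 7: kept
  'f': 4 <= 7: removed
  'b': 14 > 7: kept
Therefore res = {'c': 9, 'e': 19, 'b': 14}.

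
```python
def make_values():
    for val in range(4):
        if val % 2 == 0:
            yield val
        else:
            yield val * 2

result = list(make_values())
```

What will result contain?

Step 1: For each val in range(4), yield val if even, else val*2:
  val=0 (even): yield 0
  val=1 (odd): yield 1*2 = 2
  val=2 (even): yield 2
  val=3 (odd): yield 3*2 = 6
Therefore result = [0, 2, 2, 6].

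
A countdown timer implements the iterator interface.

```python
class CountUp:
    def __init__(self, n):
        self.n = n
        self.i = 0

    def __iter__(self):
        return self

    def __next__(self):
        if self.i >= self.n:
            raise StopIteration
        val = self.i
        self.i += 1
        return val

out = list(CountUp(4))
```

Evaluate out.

Step 1: CountUp(4) creates an iterator counting 0 to 3.
Step 2: list() consumes all values: [0, 1, 2, 3].
Therefore out = [0, 1, 2, 3].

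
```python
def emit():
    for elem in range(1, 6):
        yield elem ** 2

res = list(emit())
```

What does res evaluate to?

Step 1: For each elem in range(1, 6), yield elem**2:
  elem=1: yield 1**2 = 1
  elem=2: yield 2**2 = 4
  elem=3: yield 3**2 = 9
  elem=4: yield 4**2 = 16
  elem=5: yield 5**2 = 25
Therefore res = [1, 4, 9, 16, 25].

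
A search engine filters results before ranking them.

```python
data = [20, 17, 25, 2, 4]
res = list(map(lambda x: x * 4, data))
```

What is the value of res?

Step 1: Apply lambda x: x * 4 to each element:
  20 -> 80
  17 -> 68
  25 -> 100
  2 -> 8
  4 -> 16
Therefore res = [80, 68, 100, 8, 16].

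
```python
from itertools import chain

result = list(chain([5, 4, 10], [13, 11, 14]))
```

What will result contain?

Step 1: chain() concatenates iterables: [5, 4, 10] + [13, 11, 14].
Therefore result = [5, 4, 10, 13, 11, 14].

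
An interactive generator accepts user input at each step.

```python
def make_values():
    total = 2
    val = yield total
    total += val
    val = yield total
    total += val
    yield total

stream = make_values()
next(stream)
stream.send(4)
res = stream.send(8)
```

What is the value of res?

Step 1: next() -> yield total=2.
Step 2: send(4) -> val=4, total = 2+4 = 6, yield 6.
Step 3: send(8) -> val=8, total = 6+8 = 14, yield 14.
Therefore res = 14.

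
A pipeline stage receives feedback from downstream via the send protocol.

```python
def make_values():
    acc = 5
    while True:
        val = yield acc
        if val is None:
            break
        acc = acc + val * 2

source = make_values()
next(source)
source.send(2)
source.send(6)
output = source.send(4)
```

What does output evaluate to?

Step 1: next() -> yield acc=5.
Step 2: send(2) -> val=2, acc = 5 + 2*2 = 9, yield 9.
Step 3: send(6) -> val=6, acc = 9 + 6*2 = 21, yield 21.
Step 4: send(4) -> val=4, acc = 21 + 4*2 = 29, yield 29.
Therefore output = 29.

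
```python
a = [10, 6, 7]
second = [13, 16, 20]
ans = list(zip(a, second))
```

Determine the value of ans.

Step 1: zip pairs elements at same index:
  Index 0: (10, 13)
  Index 1: (6, 16)
  Index 2: (7, 20)
Therefore ans = [(10, 13), (6, 16), (7, 20)].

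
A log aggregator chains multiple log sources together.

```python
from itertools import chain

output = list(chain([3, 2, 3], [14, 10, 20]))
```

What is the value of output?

Step 1: chain() concatenates iterables: [3, 2, 3] + [14, 10, 20].
Therefore output = [3, 2, 3, 14, 10, 20].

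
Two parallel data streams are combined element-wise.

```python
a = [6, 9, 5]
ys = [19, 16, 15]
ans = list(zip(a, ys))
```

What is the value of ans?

Step 1: zip pairs elements at same index:
  Index 0: (6, 19)
  Index 1: (9, 16)
  Index 2: (5, 15)
Therefore ans = [(6, 19), (9, 16), (5, 15)].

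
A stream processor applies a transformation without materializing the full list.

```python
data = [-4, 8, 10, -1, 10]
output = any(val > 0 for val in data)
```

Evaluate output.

Step 1: Check val > 0 for each element in [-4, 8, 10, -1, 10]:
  -4 > 0: False
  8 > 0: True
  10 > 0: True
  -1 > 0: False
  10 > 0: True
Step 2: any() returns True.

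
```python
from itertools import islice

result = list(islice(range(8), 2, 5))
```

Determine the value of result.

Step 1: islice(range(8), 2, 5) takes elements at indices [2, 5).
Step 2: Elements: [2, 3, 4].
Therefore result = [2, 3, 4].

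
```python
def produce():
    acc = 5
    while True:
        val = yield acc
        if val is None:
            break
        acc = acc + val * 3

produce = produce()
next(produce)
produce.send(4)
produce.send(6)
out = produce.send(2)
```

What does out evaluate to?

Step 1: next() -> yield acc=5.
Step 2: send(4) -> val=4, acc = 5 + 4*3 = 17, yield 17.
Step 3: send(6) -> val=6, acc = 17 + 6*3 = 35, yield 35.
Step 4: send(2) -> val=2, acc = 35 + 2*3 = 41, yield 41.
Therefore out = 41.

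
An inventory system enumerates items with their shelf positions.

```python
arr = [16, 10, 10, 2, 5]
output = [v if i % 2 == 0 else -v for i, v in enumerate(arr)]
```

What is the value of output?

Step 1: For each (i, v), keep v if i is even, negate if odd:
  i=0 (even): keep 16
  i=1 (odd): negate to -10
  i=2 (even): keep 10
  i=3 (odd): negate to -2
  i=4 (even): keep 5
Therefore output = [16, -10, 10, -2, 5].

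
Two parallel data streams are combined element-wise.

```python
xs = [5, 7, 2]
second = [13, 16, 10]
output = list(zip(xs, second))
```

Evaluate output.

Step 1: zip pairs elements at same index:
  Index 0: (5, 13)
  Index 1: (7, 16)
  Index 2: (2, 10)
Therefore output = [(5, 13), (7, 16), (2, 10)].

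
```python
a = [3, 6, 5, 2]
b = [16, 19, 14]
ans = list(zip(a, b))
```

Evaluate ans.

Step 1: zip stops at shortest (len(a)=4, len(b)=3):
  Index 0: (3, 16)
  Index 1: (6, 19)
  Index 2: (5, 14)
Step 2: Last element of a (2) has no pair, dropped.
Therefore ans = [(3, 16), (6, 19), (5, 14)].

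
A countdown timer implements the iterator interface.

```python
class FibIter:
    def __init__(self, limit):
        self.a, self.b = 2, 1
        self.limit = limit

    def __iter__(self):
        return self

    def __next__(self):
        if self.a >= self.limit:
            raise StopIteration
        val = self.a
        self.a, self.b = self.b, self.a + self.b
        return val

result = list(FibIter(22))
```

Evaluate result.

Step 1: Fibonacci-like sequence (a=2, b=1) until >= 22:
  Yield 2, then a,b = 1,3
  Yield 1, then a,b = 3,4
  Yield 3, then a,b = 4,7
  Yield 4, then a,b = 7,11
  Yield 7, then a,b = 11,18
  Yield 11, then a,b = 18,29
  Yield 18, then a,b = 29,47
Step 2: 29 >= 22, stop.
Therefore result = [2, 1, 3, 4, 7, 11, 18].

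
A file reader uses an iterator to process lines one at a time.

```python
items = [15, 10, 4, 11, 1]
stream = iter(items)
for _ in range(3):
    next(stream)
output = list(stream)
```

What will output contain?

Step 1: Create iterator over [15, 10, 4, 11, 1].
Step 2: Advance 3 positions (consuming [15, 10, 4]).
Step 3: list() collects remaining elements: [11, 1].
Therefore output = [11, 1].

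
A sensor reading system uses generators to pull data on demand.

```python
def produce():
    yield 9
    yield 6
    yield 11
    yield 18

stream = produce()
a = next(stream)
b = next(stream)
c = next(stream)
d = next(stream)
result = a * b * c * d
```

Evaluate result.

Step 1: Create generator and consume all values:
  a = next(stream) = 9
  b = next(stream) = 6
  c = next(stream) = 11
  d = next(stream) = 18
Step 2: result = 9 * 6 * 11 * 18 = 10692.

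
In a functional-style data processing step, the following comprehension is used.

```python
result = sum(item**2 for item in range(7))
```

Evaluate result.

Step 1: Compute item**2 for each item in range(7):
  item=0: 0**2 = 0
  item=1: 1**2 = 1
  item=2: 2**2 = 4
  item=3: 3**2 = 9
  item=4: 4**2 = 16
  item=5: 5**2 = 25
  item=6: 6**2 = 36
Step 2: sum = 0 + 1 + 4 + 9 + 16 + 25 + 36 = 91.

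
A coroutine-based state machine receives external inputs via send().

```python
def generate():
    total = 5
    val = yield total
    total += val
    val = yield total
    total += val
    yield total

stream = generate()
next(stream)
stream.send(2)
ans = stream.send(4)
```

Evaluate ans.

Step 1: next() -> yield total=5.
Step 2: send(2) -> val=2, total = 5+2 = 7, yield 7.
Step 3: send(4) -> val=4, total = 7+4 = 11, yield 11.
Therefore ans = 11.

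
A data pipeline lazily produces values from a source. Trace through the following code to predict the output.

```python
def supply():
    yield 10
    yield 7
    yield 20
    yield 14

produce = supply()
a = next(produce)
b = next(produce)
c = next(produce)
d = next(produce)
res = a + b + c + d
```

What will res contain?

Step 1: Create generator and consume all values:
  a = next(produce) = 10
  b = next(produce) = 7
  c = next(produce) = 20
  d = next(produce) = 14
Step 2: res = 10 + 7 + 20 + 14 = 51.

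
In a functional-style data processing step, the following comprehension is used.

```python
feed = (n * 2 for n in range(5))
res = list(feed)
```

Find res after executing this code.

Step 1: For each n in range(5), compute n*2:
  n=0: 0*2 = 0
  n=1: 1*2 = 2
  n=2: 2*2 = 4
  n=3: 3*2 = 6
  n=4: 4*2 = 8
Therefore res = [0, 2, 4, 6, 8].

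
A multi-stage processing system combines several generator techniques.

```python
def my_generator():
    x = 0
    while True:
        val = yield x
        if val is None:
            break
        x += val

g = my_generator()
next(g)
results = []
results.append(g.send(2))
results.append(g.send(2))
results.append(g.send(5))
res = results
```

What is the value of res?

Step 1: next(g) -> yield 0.
Step 2: send(2) -> x = 2, yield 2.
Step 3: send(2) -> x = 4, yield 4.
Step 4: send(5) -> x = 9, yield 9.
Therefore res = [2, 4, 9].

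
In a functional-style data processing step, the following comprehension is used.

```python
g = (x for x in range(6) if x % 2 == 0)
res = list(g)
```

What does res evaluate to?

Step 1: Filter range(6) keeping only even values:
  x=0: even, included
  x=1: odd, excluded
  x=2: even, included
  x=3: odd, excluded
  x=4: even, included
  x=5: odd, excluded
Therefore res = [0, 2, 4].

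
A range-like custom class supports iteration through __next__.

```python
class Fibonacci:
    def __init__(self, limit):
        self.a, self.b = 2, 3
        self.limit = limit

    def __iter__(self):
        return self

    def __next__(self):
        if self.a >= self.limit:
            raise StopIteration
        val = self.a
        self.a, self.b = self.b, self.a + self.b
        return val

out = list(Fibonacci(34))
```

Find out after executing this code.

Step 1: Fibonacci-like sequence (a=2, b=3) until >= 34:
  Yield 2, then a,b = 3,5
  Yield 3, then a,b = 5,8
  Yield 5, then a,b = 8,13
  Yield 8, then a,b = 13,21
  Yield 13, then a,b = 21,34
  Yield 21, then a,b = 34,55
Step 2: 34 >= 34, stop.
Therefore out = [2, 3, 5, 8, 13, 21].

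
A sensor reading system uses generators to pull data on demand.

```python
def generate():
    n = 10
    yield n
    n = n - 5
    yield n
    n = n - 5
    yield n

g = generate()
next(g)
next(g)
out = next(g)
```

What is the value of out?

Step 1: Trace through generator execution:
  Yield 1: n starts at 10, yield 10
  Yield 2: n = 10 - 5 = 5, yield 5
  Yield 3: n = 5 - 5 = 0, yield 0
Step 2: First next() gets 10, second next() gets the second value, third next() yields 0.
Therefore out = 0.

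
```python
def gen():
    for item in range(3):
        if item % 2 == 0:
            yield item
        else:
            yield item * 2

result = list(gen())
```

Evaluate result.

Step 1: For each item in range(3), yield item if even, else item*2:
  item=0 (even): yield 0
  item=1 (odd): yield 1*2 = 2
  item=2 (even): yield 2
Therefore result = [0, 2, 2].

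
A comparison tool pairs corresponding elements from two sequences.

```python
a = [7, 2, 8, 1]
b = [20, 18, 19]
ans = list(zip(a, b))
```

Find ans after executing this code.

Step 1: zip stops at shortest (len(a)=4, len(b)=3):
  Index 0: (7, 20)
  Index 1: (2, 18)
  Index 2: (8, 19)
Step 2: Last element of a (1) has no pair, dropped.
Therefore ans = [(7, 20), (2, 18), (8, 19)].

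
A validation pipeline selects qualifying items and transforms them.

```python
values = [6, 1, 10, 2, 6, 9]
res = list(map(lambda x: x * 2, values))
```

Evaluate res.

Step 1: Apply lambda x: x * 2 to each element:
  6 -> 12
  1 -> 2
  10 -> 20
  2 -> 4
  6 -> 12
  9 -> 18
Therefore res = [12, 2, 20, 4, 12, 18].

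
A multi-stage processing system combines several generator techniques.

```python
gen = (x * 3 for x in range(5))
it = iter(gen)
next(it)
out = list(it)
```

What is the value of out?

Step 1: Generator produces [0, 3, 6, 9, 12].
Step 2: next(it) consumes first element (0).
Step 3: list(it) collects remaining: [3, 6, 9, 12].
Therefore out = [3, 6, 9, 12].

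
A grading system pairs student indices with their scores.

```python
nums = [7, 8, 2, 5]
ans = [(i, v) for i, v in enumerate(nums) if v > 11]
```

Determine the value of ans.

Step 1: Filter enumerate([7, 8, 2, 5]) keeping v > 11:
  (0, 7): 7 <= 11, excluded
  (1, 8): 8 <= 11, excluded
  (2, 2): 2 <= 11, excluded
  (3, 5): 5 <= 11, excluded
Therefore ans = [].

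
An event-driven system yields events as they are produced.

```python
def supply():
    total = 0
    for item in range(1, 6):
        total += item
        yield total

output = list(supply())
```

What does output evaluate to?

Step 1: Generator accumulates running sum:
  item=1: total = 1, yield 1
  item=2: total = 3, yield 3
  item=3: total = 6, yield 6
  item=4: total = 10, yield 10
  item=5: total = 15, yield 15
Therefore output = [1, 3, 6, 10, 15].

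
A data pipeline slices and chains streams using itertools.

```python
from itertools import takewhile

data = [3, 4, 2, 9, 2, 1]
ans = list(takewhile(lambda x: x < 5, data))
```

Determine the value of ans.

Step 1: takewhile stops at first element >= 5:
  3 < 5: take
  4 < 5: take
  2 < 5: take
  9 >= 5: stop
Therefore ans = [3, 4, 2].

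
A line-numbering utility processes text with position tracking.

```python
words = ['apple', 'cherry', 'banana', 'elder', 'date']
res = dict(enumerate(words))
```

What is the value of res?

Step 1: enumerate pairs indices with words:
  0 -> 'apple'
  1 -> 'cherry'
  2 -> 'banana'
  3 -> 'elder'
  4 -> 'date'
Therefore res = {0: 'apple', 1: 'cherry', 2: 'banana', 3: 'elder', 4: 'date'}.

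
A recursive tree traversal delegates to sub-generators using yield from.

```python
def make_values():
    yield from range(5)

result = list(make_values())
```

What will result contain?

Step 1: yield from delegates to the iterable, yielding each element.
Step 2: Collected values: [0, 1, 2, 3, 4].
Therefore result = [0, 1, 2, 3, 4].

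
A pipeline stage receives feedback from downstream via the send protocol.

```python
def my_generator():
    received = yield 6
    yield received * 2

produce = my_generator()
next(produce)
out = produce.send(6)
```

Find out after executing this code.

Step 1: next(produce) advances to first yield, producing 6.
Step 2: send(6) resumes, received = 6.
Step 3: yield received * 2 = 6 * 2 = 12.
Therefore out = 12.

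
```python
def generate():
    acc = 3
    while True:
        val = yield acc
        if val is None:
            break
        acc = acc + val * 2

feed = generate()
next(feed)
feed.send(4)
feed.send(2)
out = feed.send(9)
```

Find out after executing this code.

Step 1: next() -> yield acc=3.
Step 2: send(4) -> val=4, acc = 3 + 4*2 = 11, yield 11.
Step 3: send(2) -> val=2, acc = 11 + 2*2 = 15, yield 15.
Step 4: send(9) -> val=9, acc = 15 + 9*2 = 33, yield 33.
Therefore out = 33.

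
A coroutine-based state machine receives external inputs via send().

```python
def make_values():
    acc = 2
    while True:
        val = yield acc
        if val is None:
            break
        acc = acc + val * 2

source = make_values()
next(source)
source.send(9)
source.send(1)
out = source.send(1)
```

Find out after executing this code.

Step 1: next() -> yield acc=2.
Step 2: send(9) -> val=9, acc = 2 + 9*2 = 20, yield 20.
Step 3: send(1) -> val=1, acc = 20 + 1*2 = 22, yield 22.
Step 4: send(1) -> val=1, acc = 22 + 1*2 = 24, yield 24.
Therefore out = 24.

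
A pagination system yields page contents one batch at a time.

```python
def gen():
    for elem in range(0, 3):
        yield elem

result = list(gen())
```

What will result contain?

Step 1: The generator yields each value from range(0, 3).
Step 2: list() consumes all yields: [0, 1, 2].
Therefore result = [0, 1, 2].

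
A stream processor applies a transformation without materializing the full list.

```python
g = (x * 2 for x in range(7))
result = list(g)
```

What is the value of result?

Step 1: For each x in range(7), compute x*2:
  x=0: 0*2 = 0
  x=1: 1*2 = 2
  x=2: 2*2 = 4
  x=3: 3*2 = 6
  x=4: 4*2 = 8
  x=5: 5*2 = 10
  x=6: 6*2 = 12
Therefore result = [0, 2, 4, 6, 8, 10, 12].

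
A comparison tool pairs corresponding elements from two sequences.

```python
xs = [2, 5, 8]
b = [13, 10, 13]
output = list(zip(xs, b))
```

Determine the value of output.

Step 1: zip pairs elements at same index:
  Index 0: (2, 13)
  Index 1: (5, 10)
  Index 2: (8, 13)
Therefore output = [(2, 13), (5, 10), (8, 13)].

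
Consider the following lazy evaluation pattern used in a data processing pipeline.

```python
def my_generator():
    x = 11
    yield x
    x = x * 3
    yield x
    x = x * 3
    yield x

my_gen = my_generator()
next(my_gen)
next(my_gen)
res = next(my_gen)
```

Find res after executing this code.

Step 1: Trace through generator execution:
  Yield 1: x starts at 11, yield 11
  Yield 2: x = 11 * 3 = 33, yield 33
  Yield 3: x = 33 * 3 = 99, yield 99
Step 2: First next() gets 11, second next() gets the second value, third next() yields 99.
Therefore res = 99.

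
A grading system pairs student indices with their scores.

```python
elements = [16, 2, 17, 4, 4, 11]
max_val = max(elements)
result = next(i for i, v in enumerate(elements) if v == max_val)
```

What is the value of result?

Step 1: max([16, 2, 17, 4, 4, 11]) = 17.
Step 2: Find first index where value == 17:
  Index 0: 16 != 17
  Index 1: 2 != 17
  Index 2: 17 == 17, found!
Therefore result = 2.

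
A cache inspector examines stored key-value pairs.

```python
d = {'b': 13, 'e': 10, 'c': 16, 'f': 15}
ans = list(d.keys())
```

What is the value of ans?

Step 1: d.keys() returns the dictionary keys in insertion order.
Therefore ans = ['b', 'e', 'c', 'f'].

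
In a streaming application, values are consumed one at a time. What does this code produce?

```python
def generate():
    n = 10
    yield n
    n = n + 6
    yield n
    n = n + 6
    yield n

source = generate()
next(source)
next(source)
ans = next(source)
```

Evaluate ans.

Step 1: Trace through generator execution:
  Yield 1: n starts at 10, yield 10
  Yield 2: n = 10 + 6 = 16, yield 16
  Yield 3: n = 16 + 6 = 22, yield 22
Step 2: First next() gets 10, second next() gets the second value, third next() yields 22.
Therefore ans = 22.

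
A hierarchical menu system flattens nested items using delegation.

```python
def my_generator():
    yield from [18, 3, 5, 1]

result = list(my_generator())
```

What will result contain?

Step 1: yield from delegates to the iterable, yielding each element.
Step 2: Collected values: [18, 3, 5, 1].
Therefore result = [18, 3, 5, 1].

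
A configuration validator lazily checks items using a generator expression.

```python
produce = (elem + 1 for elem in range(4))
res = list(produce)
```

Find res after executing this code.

Step 1: For each elem in range(4), compute elem+1:
  elem=0: 0+1 = 1
  elem=1: 1+1 = 2
  elem=2: 2+1 = 3
  elem=3: 3+1 = 4
Therefore res = [1, 2, 3, 4].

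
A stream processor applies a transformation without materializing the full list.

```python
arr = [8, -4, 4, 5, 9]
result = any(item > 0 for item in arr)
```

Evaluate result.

Step 1: Check item > 0 for each element in [8, -4, 4, 5, 9]:
  8 > 0: True
  -4 > 0: False
  4 > 0: True
  5 > 0: True
  9 > 0: True
Step 2: any() returns True.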